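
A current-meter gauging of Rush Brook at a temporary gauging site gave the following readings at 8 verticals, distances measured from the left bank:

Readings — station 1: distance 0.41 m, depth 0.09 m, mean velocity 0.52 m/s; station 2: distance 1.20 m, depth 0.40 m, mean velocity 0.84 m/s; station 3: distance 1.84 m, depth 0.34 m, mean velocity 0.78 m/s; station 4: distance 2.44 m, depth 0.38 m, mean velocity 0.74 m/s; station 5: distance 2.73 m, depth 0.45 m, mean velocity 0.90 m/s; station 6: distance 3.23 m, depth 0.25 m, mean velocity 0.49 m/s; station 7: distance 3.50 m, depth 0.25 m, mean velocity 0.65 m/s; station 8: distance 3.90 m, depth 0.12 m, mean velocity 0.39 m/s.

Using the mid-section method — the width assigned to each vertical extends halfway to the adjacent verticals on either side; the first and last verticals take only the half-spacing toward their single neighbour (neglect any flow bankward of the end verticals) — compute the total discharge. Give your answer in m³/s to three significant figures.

w_1 = (1.20 − 0.41)/2 = 0.395 m; q_1 = 0.52 × 0.09 × 0.395 = 0.01849 m³/s
w_2 = (1.84 − 0.41)/2 = 0.715 m; q_2 = 0.84 × 0.40 × 0.715 = 0.2402 m³/s
w_3 = (2.44 − 1.20)/2 = 0.62 m; q_3 = 0.78 × 0.34 × 0.62 = 0.1644 m³/s
w_4 = (2.73 − 1.84)/2 = 0.445 m; q_4 = 0.74 × 0.38 × 0.445 = 0.1251 m³/s
w_5 = (3.23 − 2.44)/2 = 0.395 m; q_5 = 0.90 × 0.45 × 0.395 = 0.1600 m³/s
w_6 = (3.50 − 2.73)/2 = 0.385 m; q_6 = 0.49 × 0.25 × 0.385 = 0.04716 m³/s
w_7 = (3.90 − 3.23)/2 = 0.335 m; q_7 = 0.65 × 0.25 × 0.335 = 0.05444 m³/s
w_8 = (3.90 − 3.50)/2 = 0.2 m; q_8 = 0.39 × 0.12 × 0.2 = 0.009360 m³/s
Q = Σ qᵢ = 0.8192 m³/s

0.819 m³/s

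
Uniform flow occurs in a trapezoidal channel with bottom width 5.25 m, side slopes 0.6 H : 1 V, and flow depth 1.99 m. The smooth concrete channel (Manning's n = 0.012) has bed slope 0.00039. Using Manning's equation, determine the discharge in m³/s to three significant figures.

A = (b + z·y)·y = (5.25 + 0.6×1.99)×1.99 = 12.82 m²
P = b + 2y√(1+z²) = 5.25 + 2×1.99×√(1+0.6²) = 9.891 m
R = A/P = 12.82/9.891 = 1.296 m
Q = (1/n)·A·R^(2/3)·S^(1/2) = (1/0.012) × 12.82 × 1.296^(2/3) × 0.00039^(1/2) = 25.09 m³/s

25.1 m³/s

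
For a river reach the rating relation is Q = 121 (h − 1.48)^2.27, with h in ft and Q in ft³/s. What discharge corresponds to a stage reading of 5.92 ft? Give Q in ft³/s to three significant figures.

3570 ft³/s

Q = 121 × (5.92 − 1.48)^2.27 = 121 × 4.44^2.27 = 3567 ft³/s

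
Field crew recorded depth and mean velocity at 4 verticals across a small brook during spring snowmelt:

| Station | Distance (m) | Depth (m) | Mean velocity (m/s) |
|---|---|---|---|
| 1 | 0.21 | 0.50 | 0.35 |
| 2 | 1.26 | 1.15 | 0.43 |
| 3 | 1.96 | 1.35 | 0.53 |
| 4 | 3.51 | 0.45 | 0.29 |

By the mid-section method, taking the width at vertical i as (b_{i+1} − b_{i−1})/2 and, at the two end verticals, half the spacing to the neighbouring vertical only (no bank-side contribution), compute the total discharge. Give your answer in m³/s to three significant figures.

1.43 m³/s

w_1 = (1.26 − 0.21)/2 = 0.525 m; q_1 = 0.35 × 0.50 × 0.525 = 0.09188 m³/s
w_2 = (1.96 − 0.21)/2 = 0.875 m; q_2 = 0.43 × 1.15 × 0.875 = 0.4327 m³/s
w_3 = (3.51 − 1.26)/2 = 1.125 m; q_3 = 0.53 × 1.35 × 1.125 = 0.8049 m³/s
w_4 = (3.51 − 1.96)/2 = 0.775 m; q_4 = 0.29 × 0.45 × 0.775 = 0.1011 m³/s
Q = Σ qᵢ = 1.431 m³/s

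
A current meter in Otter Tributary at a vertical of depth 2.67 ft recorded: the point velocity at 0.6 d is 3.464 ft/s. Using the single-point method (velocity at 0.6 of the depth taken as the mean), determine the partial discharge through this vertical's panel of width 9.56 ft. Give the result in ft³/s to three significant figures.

88.4 ft³/s

v̄ = v₀.₆ = 3.464 ft/s
q = v̄ × d × w = 3.464 × 2.67 × 9.56 = 88.42 ft³/s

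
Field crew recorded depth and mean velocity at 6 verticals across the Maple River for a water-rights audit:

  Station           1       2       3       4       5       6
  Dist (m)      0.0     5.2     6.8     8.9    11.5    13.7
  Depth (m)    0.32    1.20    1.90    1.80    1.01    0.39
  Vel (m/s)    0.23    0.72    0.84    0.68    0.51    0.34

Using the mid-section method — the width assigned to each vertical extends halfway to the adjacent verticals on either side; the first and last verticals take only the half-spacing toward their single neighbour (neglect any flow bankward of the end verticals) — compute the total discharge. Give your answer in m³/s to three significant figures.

10.3 m³/s

w_1 = (5.2 − 0.0)/2 = 2.6 m; q_1 = 0.23 × 0.32 × 2.6 = 0.1914 m³/s
w_2 = (6.8 − 0.0)/2 = 3.4 m; q_2 = 0.72 × 1.20 × 3.4 = 2.938 m³/s
w_3 = (8.9 − 5.2)/2 = 1.85 m; q_3 = 0.84 × 1.90 × 1.85 = 2.953 m³/s
w_4 = (11.5 − 6.8)/2 = 2.35 m; q_4 = 0.68 × 1.80 × 2.35 = 2.876 m³/s
w_5 = (13.7 − 8.9)/2 = 2.4 m; q_5 = 0.51 × 1.01 × 2.4 = 1.236 m³/s
w_6 = (13.7 − 11.5)/2 = 1.1 m; q_6 = 0.34 × 0.39 × 1.1 = 0.1459 m³/s
Q = Σ qᵢ = 10.34 m³/s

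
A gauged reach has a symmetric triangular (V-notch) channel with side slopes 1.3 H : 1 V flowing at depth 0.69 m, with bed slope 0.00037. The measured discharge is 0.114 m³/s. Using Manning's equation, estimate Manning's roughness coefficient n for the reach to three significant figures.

A = z·y² = 1.3×0.69² = 0.6189 m²
P = 2y√(1+z²) = 2×0.69×√(1+1.3²) = 2.263 m
R = A/P = 0.6189/2.263 = 0.2735 m
n = (1/Q)·A·R^(2/3)·S^(1/2) = (1/0.114) × 0.6189 × 0.4213 × 0.01924 = 0.04400

0.0440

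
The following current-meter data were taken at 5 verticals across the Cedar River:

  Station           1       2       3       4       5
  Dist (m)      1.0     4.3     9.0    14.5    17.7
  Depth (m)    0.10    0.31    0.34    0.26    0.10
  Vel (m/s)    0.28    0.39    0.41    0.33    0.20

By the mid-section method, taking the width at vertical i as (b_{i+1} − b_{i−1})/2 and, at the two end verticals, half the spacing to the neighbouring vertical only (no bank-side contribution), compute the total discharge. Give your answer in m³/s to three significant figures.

1.65 m³/s

w_1 = (4.3 − 1.0)/2 = 1.65 m; q_1 = 0.28 × 0.10 × 1.65 = 0.04620 m³/s
w_2 = (9.0 − 1.0)/2 = 4 m; q_2 = 0.39 × 0.31 × 4 = 0.4836 m³/s
w_3 = (14.5 − 4.3)/2 = 5.1 m; q_3 = 0.41 × 0.34 × 5.1 = 0.7109 m³/s
w_4 = (17.7 − 9.0)/2 = 4.35 m; q_4 = 0.33 × 0.26 × 4.35 = 0.3732 m³/s
w_5 = (17.7 − 14.5)/2 = 1.6 m; q_5 = 0.20 × 0.10 × 1.6 = 0.03200 m³/s
Q = Σ qᵢ = 1.646 m³/s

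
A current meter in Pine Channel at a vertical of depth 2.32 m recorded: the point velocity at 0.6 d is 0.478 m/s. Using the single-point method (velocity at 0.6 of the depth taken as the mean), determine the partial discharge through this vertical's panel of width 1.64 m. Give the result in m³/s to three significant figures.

1.82 m³/s

v̄ = v₀.₆ = 0.478 m/s
q = v̄ × d × w = 0.4780 × 2.32 × 1.64 = 1.819 m³/s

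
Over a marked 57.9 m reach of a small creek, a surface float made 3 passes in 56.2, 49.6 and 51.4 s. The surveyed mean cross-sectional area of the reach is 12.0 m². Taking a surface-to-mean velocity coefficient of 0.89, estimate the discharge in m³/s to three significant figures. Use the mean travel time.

11.8 m³/s

t̄ = (56.2 + 49.6 + 51.4) / 3 = 52.4 s
v_surface = L / t̄ = 57.9 / 52.4 = 1.105 m/s
v_mean = 0.89 × 1.105 = 0.9834 m/s
Q = A × v_mean = 12.0 × 0.9834 = 11.80 m³/s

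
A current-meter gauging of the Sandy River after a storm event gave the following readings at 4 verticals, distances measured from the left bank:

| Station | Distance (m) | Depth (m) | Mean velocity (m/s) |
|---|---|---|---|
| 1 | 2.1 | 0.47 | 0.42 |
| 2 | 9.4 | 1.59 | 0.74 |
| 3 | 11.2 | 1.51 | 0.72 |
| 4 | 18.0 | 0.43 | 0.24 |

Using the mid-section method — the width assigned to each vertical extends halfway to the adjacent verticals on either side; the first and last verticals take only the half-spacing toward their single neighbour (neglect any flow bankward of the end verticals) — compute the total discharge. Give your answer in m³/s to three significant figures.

w_1 = (9.4 − 2.1)/2 = 3.65 m; q_1 = 0.42 × 0.47 × 3.65 = 0.7205 m³/s
w_2 = (11.2 − 2.1)/2 = 4.55 m; q_2 = 0.74 × 1.59 × 4.55 = 5.354 m³/s
w_3 = (18.0 − 9.4)/2 = 4.3 m; q_3 = 0.72 × 1.51 × 4.3 = 4.675 m³/s
w_4 = (18.0 − 11.2)/2 = 3.4 m; q_4 = 0.24 × 0.43 × 3.4 = 0.3509 m³/s
Q = Σ qᵢ = 11.10 m³/s

11.1 m³/s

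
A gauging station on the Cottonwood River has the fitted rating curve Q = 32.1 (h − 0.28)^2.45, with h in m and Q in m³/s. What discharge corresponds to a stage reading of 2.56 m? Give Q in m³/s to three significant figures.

242 m³/s

Q = 32.1 × (2.56 − 0.28)^2.45 = 32.1 × 2.28^2.45 = 241.8 m³/s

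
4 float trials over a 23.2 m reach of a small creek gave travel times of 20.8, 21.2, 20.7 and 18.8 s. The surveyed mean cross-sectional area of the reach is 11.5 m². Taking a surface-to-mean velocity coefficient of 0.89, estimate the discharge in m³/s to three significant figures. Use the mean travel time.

t̄ = (20.8 + 21.2 + 20.7 + 18.8) / 4 = 20.375 s
v_surface = L / t̄ = 23.2 / 20.375 = 1.139 m/s
v_mean = 0.89 × 1.139 = 1.013 m/s
Q = A × v_mean = 11.5 × 1.013 = 11.65 m³/s

11.7 m³/s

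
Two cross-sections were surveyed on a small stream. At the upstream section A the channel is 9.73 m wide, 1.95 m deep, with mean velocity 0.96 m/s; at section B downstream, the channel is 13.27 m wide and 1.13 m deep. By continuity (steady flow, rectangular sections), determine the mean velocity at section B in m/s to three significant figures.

Q = A₁V₁ = (9.73×1.95) × 0.96 = 18.21 m³/s
A₂ = 13.27 × 1.13 = 15.00 m²
V₂ = Q/A₂ = 18.21/15.00 = 1.215 m/s

1.21 m/s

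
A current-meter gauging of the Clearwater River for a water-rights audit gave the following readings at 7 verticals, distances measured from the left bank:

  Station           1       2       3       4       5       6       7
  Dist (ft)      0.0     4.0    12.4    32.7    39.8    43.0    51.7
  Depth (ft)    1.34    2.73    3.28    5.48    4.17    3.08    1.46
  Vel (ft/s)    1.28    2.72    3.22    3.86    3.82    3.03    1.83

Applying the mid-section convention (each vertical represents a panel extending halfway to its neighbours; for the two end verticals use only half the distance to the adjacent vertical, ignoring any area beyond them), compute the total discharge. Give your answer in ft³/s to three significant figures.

w_1 = (4.0 − 0.0)/2 = 2 ft; q_1 = 1.28 × 1.34 × 2 = 3.430 ft³/s
w_2 = (12.4 − 0.0)/2 = 6.2 ft; q_2 = 2.72 × 2.73 × 6.2 = 46.04 ft³/s
w_3 = (32.7 − 4.0)/2 = 14.35 ft; q_3 = 3.22 × 3.28 × 14.35 = 151.6 ft³/s
w_4 = (39.8 − 12.4)/2 = 13.7 ft; q_4 = 3.86 × 5.48 × 13.7 = 289.8 ft³/s
w_5 = (43.0 − 32.7)/2 = 5.15 ft; q_5 = 3.82 × 4.17 × 5.15 = 82.04 ft³/s
w_6 = (51.7 − 39.8)/2 = 5.95 ft; q_6 = 3.03 × 3.08 × 5.95 = 55.53 ft³/s
w_7 = (51.7 − 43.0)/2 = 4.35 ft; q_7 = 1.83 × 1.46 × 4.35 = 11.62 ft³/s
Q = Σ qᵢ = 640.0 ft³/s

640 ft³/s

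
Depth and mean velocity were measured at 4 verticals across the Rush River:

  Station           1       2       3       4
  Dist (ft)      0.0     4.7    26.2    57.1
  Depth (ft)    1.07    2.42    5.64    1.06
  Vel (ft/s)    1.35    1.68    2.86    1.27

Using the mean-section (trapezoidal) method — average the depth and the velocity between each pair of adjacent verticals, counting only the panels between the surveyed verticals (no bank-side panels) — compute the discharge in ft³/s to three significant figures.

423 ft³/s

Panel 1-2: Δb = 4.7 ft, d̄ = (1.07+2.42)/2 = 1.745, v̄ = (1.35+1.68)/2 = 1.515 → q = 4.7×1.745×1.515 = 12.43 ft³/s
Panel 2-3: Δb = 21.5 ft, d̄ = (2.42+5.64)/2 = 4.03, v̄ = (1.68+2.86)/2 = 2.27 → q = 21.5×4.03×2.27 = 196.7 ft³/s
Panel 3-4: Δb = 30.9 ft, d̄ = (5.64+1.06)/2 = 3.35, v̄ = (2.86+1.27)/2 = 2.065 → q = 30.9×3.35×2.065 = 213.8 ft³/s
Q = Σ q = 422.9 ft³/s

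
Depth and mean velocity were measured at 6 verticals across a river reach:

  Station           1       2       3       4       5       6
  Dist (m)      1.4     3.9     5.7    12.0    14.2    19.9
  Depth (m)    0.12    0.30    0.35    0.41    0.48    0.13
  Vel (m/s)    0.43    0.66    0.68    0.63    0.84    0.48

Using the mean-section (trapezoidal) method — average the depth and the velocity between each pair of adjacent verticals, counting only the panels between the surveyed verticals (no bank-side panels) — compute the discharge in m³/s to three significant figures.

4.11 m³/s

Panel 1-2: Δb = 2.5 m, d̄ = (0.12+0.30)/2 = 0.21, v̄ = (0.43+0.66)/2 = 0.545 → q = 2.5×0.21×0.545 = 0.2861 m³/s
Panel 2-3: Δb = 1.8 m, d̄ = (0.30+0.35)/2 = 0.325, v̄ = (0.66+0.68)/2 = 0.67 → q = 1.8×0.325×0.67 = 0.3920 m³/s
Panel 3-4: Δb = 6.3 m, d̄ = (0.35+0.41)/2 = 0.38, v̄ = (0.68+0.63)/2 = 0.655 → q = 6.3×0.38×0.655 = 1.568 m³/s
Panel 4-5: Δb = 2.2 m, d̄ = (0.41+0.48)/2 = 0.445, v̄ = (0.63+0.84)/2 = 0.735 → q = 2.2×0.445×0.735 = 0.7196 m³/s
Panel 5-6: Δb = 5.7 m, d̄ = (0.48+0.13)/2 = 0.305, v̄ = (0.84+0.48)/2 = 0.66 → q = 5.7×0.305×0.66 = 1.147 m³/s
Q = Σ q = 4.113 m³/s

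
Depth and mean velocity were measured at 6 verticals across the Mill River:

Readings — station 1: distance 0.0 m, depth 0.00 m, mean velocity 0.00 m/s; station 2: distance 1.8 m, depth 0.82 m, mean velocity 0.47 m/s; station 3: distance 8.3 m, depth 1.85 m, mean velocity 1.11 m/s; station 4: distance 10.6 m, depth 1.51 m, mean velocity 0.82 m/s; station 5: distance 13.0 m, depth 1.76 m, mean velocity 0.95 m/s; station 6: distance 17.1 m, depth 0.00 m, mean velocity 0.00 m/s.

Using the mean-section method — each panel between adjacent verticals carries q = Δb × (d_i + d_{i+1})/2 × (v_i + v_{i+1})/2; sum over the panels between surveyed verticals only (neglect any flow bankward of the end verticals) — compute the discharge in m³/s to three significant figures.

Panel 1-2: Δb = 1.8 m, d̄ = (0.00+0.82)/2 = 0.41, v̄ = (0.00+0.47)/2 = 0.235 → q = 1.8×0.41×0.235 = 0.1734 m³/s
Panel 2-3: Δb = 6.5 m, d̄ = (0.82+1.85)/2 = 1.335, v̄ = (0.47+1.11)/2 = 0.79 → q = 6.5×1.335×0.79 = 6.855 m³/s
Panel 3-4: Δb = 2.3 m, d̄ = (1.85+1.51)/2 = 1.68, v̄ = (1.11+0.82)/2 = 0.965 → q = 2.3×1.68×0.965 = 3.729 m³/s
Panel 4-5: Δb = 2.4 m, d̄ = (1.51+1.76)/2 = 1.635, v̄ = (0.82+0.95)/2 = 0.885 → q = 2.4×1.635×0.885 = 3.473 m³/s
Panel 5-6: Δb = 4.1 m, d̄ = (1.76+0.00)/2 = 0.88, v̄ = (0.95+0.00)/2 = 0.475 → q = 4.1×0.88×0.475 = 1.714 m³/s
Q = Σ q = 15.94 m³/s

15.9 m³/s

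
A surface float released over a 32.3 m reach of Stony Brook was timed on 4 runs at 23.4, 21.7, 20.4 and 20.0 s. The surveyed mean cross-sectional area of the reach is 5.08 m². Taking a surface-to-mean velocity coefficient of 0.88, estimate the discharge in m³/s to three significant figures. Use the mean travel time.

t̄ = (23.4 + 21.7 + 20.4 + 20.0) / 4 = 21.375 s
v_surface = L / t̄ = 32.3 / 21.375 = 1.511 m/s
v_mean = 0.88 × 1.511 = 1.330 m/s
Q = A × v_mean = 5.08 × 1.330 = 6.755 m³/s

6.76 m³/s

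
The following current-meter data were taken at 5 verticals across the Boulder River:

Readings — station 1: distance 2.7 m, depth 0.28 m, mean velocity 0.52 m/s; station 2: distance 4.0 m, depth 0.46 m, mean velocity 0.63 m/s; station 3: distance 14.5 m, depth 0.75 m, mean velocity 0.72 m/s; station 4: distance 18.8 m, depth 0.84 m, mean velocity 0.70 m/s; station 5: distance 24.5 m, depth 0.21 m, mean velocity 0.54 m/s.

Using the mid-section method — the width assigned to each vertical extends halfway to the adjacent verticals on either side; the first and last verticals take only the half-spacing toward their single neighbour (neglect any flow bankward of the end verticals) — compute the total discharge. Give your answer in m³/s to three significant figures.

w_1 = (4.0 − 2.7)/2 = 0.65 m; q_1 = 0.52 × 0.28 × 0.65 = 0.09464 m³/s
w_2 = (14.5 − 2.7)/2 = 5.9 m; q_2 = 0.63 × 0.46 × 5.9 = 1.710 m³/s
w_3 = (18.8 − 4.0)/2 = 7.4 m; q_3 = 0.72 × 0.75 × 7.4 = 3.996 m³/s
w_4 = (24.5 − 14.5)/2 = 5 m; q_4 = 0.70 × 0.84 × 5 = 2.940 m³/s
w_5 = (24.5 − 18.8)/2 = 2.85 m; q_5 = 0.54 × 0.21 × 2.85 = 0.3232 m³/s
Q = Σ qᵢ = 9.064 m³/s

9.06 m³/s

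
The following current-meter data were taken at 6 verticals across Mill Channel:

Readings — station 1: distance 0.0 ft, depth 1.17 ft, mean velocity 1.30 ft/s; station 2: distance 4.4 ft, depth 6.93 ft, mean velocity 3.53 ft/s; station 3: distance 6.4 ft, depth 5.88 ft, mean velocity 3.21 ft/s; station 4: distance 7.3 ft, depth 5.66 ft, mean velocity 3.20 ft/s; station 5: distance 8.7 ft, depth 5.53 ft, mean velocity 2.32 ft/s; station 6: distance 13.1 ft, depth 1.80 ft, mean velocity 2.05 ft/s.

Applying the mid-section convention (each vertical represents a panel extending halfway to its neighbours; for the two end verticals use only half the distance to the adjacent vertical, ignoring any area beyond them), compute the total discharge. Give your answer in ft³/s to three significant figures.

w_1 = (4.4 − 0.0)/2 = 2.2 ft; q_1 = 1.30 × 1.17 × 2.2 = 3.346 ft³/s
w_2 = (6.4 − 0.0)/2 = 3.2 ft; q_2 = 3.53 × 6.93 × 3.2 = 78.28 ft³/s
w_3 = (7.3 − 4.4)/2 = 1.45 ft; q_3 = 3.21 × 5.88 × 1.45 = 27.37 ft³/s
w_4 = (8.7 − 6.4)/2 = 1.15 ft; q_4 = 3.20 × 5.66 × 1.15 = 20.83 ft³/s
w_5 = (13.1 − 7.3)/2 = 2.9 ft; q_5 = 2.32 × 5.53 × 2.9 = 37.21 ft³/s
w_6 = (13.1 − 8.7)/2 = 2.2 ft; q_6 = 2.05 × 1.80 × 2.2 = 8.118 ft³/s
Q = Σ qᵢ = 175.1 ft³/s

175 ft³/s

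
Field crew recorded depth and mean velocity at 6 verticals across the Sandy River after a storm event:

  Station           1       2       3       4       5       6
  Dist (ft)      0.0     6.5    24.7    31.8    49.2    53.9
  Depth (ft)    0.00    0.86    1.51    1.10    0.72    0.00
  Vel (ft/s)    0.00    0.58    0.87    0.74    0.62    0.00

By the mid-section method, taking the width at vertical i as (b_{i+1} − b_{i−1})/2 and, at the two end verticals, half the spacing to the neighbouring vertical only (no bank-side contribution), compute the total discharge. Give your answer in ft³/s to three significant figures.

w_2 = (24.7 − 0.0)/2 = 12.35 ft; q_2 = 0.58 × 0.86 × 12.35 = 6.160 ft³/s
w_3 = (31.8 − 6.5)/2 = 12.65 ft; q_3 = 0.87 × 1.51 × 12.65 = 16.62 ft³/s
w_4 = (49.2 − 24.7)/2 = 12.25 ft; q_4 = 0.74 × 1.10 × 12.25 = 9.972 ft³/s
w_5 = (53.9 − 31.8)/2 = 11.05 ft; q_5 = 0.62 × 0.72 × 11.05 = 4.933 ft³/s
Stations 1, 6 contribute zero (depth or velocity is 0).
Q = Σ qᵢ = 37.68 ft³/s

37.7 ft³/s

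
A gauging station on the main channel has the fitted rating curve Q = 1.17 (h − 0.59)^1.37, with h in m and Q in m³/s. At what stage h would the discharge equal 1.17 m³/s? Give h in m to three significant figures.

1.59 m

h − h₀ = (Q/C)^(1/b) = (1.17/1.17)^(1/1.37) = 1.000 m
h = 0.59 + 1.000 = 1.590 m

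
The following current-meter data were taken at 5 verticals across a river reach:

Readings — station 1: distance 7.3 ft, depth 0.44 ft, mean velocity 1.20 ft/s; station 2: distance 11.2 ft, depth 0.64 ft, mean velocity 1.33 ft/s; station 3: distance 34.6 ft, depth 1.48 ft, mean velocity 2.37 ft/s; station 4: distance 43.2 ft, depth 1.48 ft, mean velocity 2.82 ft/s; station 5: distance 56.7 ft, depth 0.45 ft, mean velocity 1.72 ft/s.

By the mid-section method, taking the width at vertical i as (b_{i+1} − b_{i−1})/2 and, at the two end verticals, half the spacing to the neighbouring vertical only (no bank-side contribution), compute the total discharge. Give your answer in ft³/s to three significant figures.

120 ft³/s

w_1 = (11.2 − 7.3)/2 = 1.95 ft; q_1 = 1.20 × 0.44 × 1.95 = 1.030 ft³/s
w_2 = (34.6 − 7.3)/2 = 13.65 ft; q_2 = 1.33 × 0.64 × 13.65 = 11.62 ft³/s
w_3 = (43.2 − 11.2)/2 = 16 ft; q_3 = 2.37 × 1.48 × 16 = 56.12 ft³/s
w_4 = (56.7 − 34.6)/2 = 11.05 ft; q_4 = 2.82 × 1.48 × 11.05 = 46.12 ft³/s
w_5 = (56.7 − 43.2)/2 = 6.75 ft; q_5 = 1.72 × 0.45 × 6.75 = 5.225 ft³/s
Q = Σ qᵢ = 120.1 ft³/s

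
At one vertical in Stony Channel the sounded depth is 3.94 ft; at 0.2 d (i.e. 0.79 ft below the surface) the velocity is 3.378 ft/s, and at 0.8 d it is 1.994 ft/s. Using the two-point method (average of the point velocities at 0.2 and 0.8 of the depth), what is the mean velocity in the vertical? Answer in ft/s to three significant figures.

2.69 ft/s

v̄ = (3.378 + 1.994) / 2 = 2.686 ft/s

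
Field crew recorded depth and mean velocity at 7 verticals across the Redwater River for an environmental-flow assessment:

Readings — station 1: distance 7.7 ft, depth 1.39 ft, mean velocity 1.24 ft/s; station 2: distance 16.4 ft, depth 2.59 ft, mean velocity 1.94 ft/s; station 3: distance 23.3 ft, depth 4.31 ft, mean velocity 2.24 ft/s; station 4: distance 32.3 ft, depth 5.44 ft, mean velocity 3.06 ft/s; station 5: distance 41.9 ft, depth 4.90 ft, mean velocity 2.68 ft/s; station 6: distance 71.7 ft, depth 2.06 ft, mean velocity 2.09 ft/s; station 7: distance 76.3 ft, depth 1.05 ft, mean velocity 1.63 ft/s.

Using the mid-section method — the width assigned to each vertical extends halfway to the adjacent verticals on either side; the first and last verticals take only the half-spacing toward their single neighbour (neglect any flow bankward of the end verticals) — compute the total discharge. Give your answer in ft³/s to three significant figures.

w_1 = (16.4 − 7.7)/2 = 4.35 ft; q_1 = 1.24 × 1.39 × 4.35 = 7.498 ft³/s
w_2 = (23.3 − 7.7)/2 = 7.8 ft; q_2 = 1.94 × 2.59 × 7.8 = 39.19 ft³/s
w_3 = (32.3 − 16.4)/2 = 7.95 ft; q_3 = 2.24 × 4.31 × 7.95 = 76.75 ft³/s
w_4 = (41.9 − 23.3)/2 = 9.3 ft; q_4 = 3.06 × 5.44 × 9.3 = 154.8 ft³/s
w_5 = (71.7 − 32.3)/2 = 19.7 ft; q_5 = 2.68 × 4.90 × 19.7 = 258.7 ft³/s
w_6 = (76.3 − 41.9)/2 = 17.2 ft; q_6 = 2.09 × 2.06 × 17.2 = 74.05 ft³/s
w_7 = (76.3 − 71.7)/2 = 2.3 ft; q_7 = 1.63 × 1.05 × 2.3 = 3.936 ft³/s
Q = Σ qᵢ = 614.9 ft³/s

615 ft³/s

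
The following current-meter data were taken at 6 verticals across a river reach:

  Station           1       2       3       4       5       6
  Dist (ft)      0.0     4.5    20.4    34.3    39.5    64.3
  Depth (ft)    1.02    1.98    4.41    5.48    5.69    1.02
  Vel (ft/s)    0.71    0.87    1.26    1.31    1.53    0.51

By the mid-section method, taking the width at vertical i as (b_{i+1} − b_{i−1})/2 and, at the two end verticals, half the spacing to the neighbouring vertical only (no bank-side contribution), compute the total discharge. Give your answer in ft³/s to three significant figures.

w_1 = (4.5 − 0.0)/2 = 2.25 ft; q_1 = 0.71 × 1.02 × 2.25 = 1.629 ft³/s
w_2 = (20.4 − 0.0)/2 = 10.2 ft; q_2 = 0.87 × 1.98 × 10.2 = 17.57 ft³/s
w_3 = (34.3 − 4.5)/2 = 14.9 ft; q_3 = 1.26 × 4.41 × 14.9 = 82.79 ft³/s
w_4 = (39.5 − 20.4)/2 = 9.55 ft; q_4 = 1.31 × 5.48 × 9.55 = 68.56 ft³/s
w_5 = (64.3 − 34.3)/2 = 15 ft; q_5 = 1.53 × 5.69 × 15 = 130.6 ft³/s
w_6 = (64.3 − 39.5)/2 = 12.4 ft; q_6 = 0.51 × 1.02 × 12.4 = 6.450 ft³/s
Q = Σ qᵢ = 307.6 ft³/s

308 ft³/s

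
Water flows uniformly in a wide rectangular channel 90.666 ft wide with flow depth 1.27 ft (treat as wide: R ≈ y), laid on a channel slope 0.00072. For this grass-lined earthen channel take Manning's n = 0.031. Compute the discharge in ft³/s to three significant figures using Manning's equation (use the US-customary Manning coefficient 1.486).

174 ft³/s

A = b·y = 90.666 × 1.27 = 115.1 ft²
Wide channel: R ≈ y = 1.27 ft
Q = (1.486/n)·A·R^(2/3)·S^(1/2) = (1.486/0.031) × 115.1 × 1.270^(2/3) × 0.00072^(1/2) = 173.7 ft³/s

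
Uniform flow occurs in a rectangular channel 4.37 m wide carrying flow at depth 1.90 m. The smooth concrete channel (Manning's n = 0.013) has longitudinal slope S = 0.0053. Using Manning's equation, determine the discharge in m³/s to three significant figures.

47.0 m³/s

A = b·y = 4.37 × 1.90 = 8.303 m²
P = b + 2y = 4.37 + 2×1.90 = 8.170 m
R = A/P = 8.303/8.170 = 1.016 m
Q = (1/n)·A·R^(2/3)·S^(1/2) = (1/0.013) × 8.303 × 1.016^(2/3) × 0.0053^(1/2) = 47.00 m³/s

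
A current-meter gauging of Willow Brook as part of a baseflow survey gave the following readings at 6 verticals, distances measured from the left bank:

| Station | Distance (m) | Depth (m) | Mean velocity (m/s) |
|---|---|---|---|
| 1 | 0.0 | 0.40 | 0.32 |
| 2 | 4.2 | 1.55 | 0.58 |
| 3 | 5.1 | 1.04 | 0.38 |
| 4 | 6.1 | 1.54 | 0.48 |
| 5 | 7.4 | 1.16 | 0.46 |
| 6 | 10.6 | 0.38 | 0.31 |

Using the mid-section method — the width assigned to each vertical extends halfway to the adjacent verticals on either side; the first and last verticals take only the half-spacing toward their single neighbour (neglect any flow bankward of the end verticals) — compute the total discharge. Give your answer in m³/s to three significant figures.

w_1 = (4.2 − 0.0)/2 = 2.1 m; q_1 = 0.32 × 0.40 × 2.1 = 0.2688 m³/s
w_2 = (5.1 − 0.0)/2 = 2.55 m; q_2 = 0.58 × 1.55 × 2.55 = 2.292 m³/s
w_3 = (6.1 − 4.2)/2 = 0.95 m; q_3 = 0.38 × 1.04 × 0.95 = 0.3754 m³/s
w_4 = (7.4 − 5.1)/2 = 1.15 m; q_4 = 0.48 × 1.54 × 1.15 = 0.8501 m³/s
w_5 = (10.6 − 6.1)/2 = 2.25 m; q_5 = 0.46 × 1.16 × 2.25 = 1.201 m³/s
w_6 = (10.6 − 7.4)/2 = 1.6 m; q_6 = 0.31 × 0.38 × 1.6 = 0.1885 m³/s
Q = Σ qᵢ = 5.176 m³/s

5.18 m³/s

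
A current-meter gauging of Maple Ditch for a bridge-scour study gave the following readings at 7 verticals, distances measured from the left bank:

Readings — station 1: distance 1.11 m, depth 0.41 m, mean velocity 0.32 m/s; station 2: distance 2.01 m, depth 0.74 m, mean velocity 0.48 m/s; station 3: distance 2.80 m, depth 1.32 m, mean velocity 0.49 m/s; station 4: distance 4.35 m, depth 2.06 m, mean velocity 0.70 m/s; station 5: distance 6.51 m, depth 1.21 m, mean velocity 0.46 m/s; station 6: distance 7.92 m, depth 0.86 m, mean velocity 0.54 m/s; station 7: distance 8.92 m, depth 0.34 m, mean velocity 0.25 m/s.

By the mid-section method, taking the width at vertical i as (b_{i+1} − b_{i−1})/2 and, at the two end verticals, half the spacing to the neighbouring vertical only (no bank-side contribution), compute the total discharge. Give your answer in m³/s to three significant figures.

w_1 = (2.01 − 1.11)/2 = 0.45 m; q_1 = 0.32 × 0.41 × 0.45 = 0.05904 m³/s
w_2 = (2.80 − 1.11)/2 = 0.845 m; q_2 = 0.48 × 0.74 × 0.845 = 0.3001 m³/s
w_3 = (4.35 − 2.01)/2 = 1.17 m; q_3 = 0.49 × 1.32 × 1.17 = 0.7568 m³/s
w_4 = (6.51 − 2.80)/2 = 1.855 m; q_4 = 0.70 × 2.06 × 1.855 = 2.675 m³/s
w_5 = (7.92 − 4.35)/2 = 1.785 m; q_5 = 0.46 × 1.21 × 1.785 = 0.9935 m³/s
w_6 = (8.92 − 6.51)/2 = 1.205 m; q_6 = 0.54 × 0.86 × 1.205 = 0.5596 m³/s
w_7 = (8.92 − 7.92)/2 = 0.5 m; q_7 = 0.25 × 0.34 × 0.5 = 0.04250 m³/s
Q = Σ qᵢ = 5.386 m³/s

5.39 m³/s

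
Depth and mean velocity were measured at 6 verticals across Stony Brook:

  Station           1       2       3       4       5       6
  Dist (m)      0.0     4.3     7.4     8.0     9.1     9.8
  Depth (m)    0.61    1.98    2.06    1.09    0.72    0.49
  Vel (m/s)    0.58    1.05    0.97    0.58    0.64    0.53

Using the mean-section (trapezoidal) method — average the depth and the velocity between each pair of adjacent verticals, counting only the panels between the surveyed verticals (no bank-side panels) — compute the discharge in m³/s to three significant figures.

12.5 m³/s

Panel 1-2: Δb = 4.3 m, d̄ = (0.61+1.98)/2 = 1.295, v̄ = (0.58+1.05)/2 = 0.815 → q = 4.3×1.295×0.815 = 4.538 m³/s
Panel 2-3: Δb = 3.1 m, d̄ = (1.98+2.06)/2 = 2.02, v̄ = (1.05+0.97)/2 = 1.01 → q = 3.1×2.02×1.01 = 6.325 m³/s
Panel 3-4: Δb = 0.6 m, d̄ = (2.06+1.09)/2 = 1.575, v̄ = (0.97+0.58)/2 = 0.775 → q = 0.6×1.575×0.775 = 0.7324 m³/s
Panel 4-5: Δb = 1.1 m, d̄ = (1.09+0.72)/2 = 0.905, v̄ = (0.58+0.64)/2 = 0.61 → q = 1.1×0.905×0.61 = 0.6073 m³/s
Panel 5-6: Δb = 0.7 m, d̄ = (0.72+0.49)/2 = 0.605, v̄ = (0.64+0.53)/2 = 0.585 → q = 0.7×0.605×0.585 = 0.2477 m³/s
Q = Σ q = 12.45 m³/s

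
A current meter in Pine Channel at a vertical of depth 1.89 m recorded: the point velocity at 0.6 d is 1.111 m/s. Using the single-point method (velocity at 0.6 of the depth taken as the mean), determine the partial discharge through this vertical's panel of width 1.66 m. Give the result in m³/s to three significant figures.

3.49 m³/s

v̄ = v₀.₆ = 1.111 m/s
q = v̄ × d × w = 1.111 × 1.89 × 1.66 = 3.486 m³/s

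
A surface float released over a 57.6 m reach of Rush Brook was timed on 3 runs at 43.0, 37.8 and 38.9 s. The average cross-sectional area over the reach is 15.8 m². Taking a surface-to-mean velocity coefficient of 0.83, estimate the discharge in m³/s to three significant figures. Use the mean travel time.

t̄ = (43.0 + 37.8 + 38.9) / 3 = 39.9 s
v_surface = L / t̄ = 57.6 / 39.9 = 1.444 m/s
v_mean = 0.83 × 1.444 = 1.198 m/s
Q = A × v_mean = 15.8 × 1.198 = 18.93 m³/s

18.9 m³/s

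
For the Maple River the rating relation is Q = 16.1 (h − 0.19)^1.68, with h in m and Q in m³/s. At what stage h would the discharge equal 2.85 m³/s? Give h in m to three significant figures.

h − h₀ = (Q/C)^(1/b) = (2.85/16.1)^(1/1.68) = 0.3568 m
h = 0.19 + 0.3568 = 0.5468 m

0.547 m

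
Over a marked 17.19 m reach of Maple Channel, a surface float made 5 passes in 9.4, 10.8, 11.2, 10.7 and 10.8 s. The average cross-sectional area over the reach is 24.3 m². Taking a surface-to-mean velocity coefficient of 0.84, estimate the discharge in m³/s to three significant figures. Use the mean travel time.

t̄ = (9.4 + 10.8 + 11.2 + 10.7 + 10.8) / 5 = 10.58 s
v_surface = L / t̄ = 17.19 / 10.58 = 1.625 m/s
v_mean = 0.84 × 1.625 = 1.365 m/s
Q = A × v_mean = 24.3 × 1.365 = 33.16 m³/s

33.2 m³/s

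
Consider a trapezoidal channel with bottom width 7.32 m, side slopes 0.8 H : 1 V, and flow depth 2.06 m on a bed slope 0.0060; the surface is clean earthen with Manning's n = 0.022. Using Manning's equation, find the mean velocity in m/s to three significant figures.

A = (b + z·y)·y = (7.32 + 0.8×2.06)×2.06 = 18.47 m²
P = b + 2y√(1+z²) = 7.32 + 2×2.06×√(1+0.8²) = 12.60 m
R = A/P = 18.47/12.60 = 1.467 m
Q = (1/n)·A·R^(2/3)·S^(1/2) = (1/0.022) × 18.47 × 1.467^(2/3) × 0.0060^(1/2) = 83.97 m³/s
V = Q/A = 83.97/18.47 = 4.545 m/s

4.55 m/s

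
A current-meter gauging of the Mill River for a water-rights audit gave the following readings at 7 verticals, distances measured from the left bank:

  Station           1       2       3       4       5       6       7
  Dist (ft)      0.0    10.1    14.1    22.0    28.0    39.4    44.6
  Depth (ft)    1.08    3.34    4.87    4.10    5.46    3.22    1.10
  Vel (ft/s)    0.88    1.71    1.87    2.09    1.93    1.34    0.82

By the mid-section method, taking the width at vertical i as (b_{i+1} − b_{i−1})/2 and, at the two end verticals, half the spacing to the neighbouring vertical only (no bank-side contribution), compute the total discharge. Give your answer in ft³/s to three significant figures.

w_1 = (10.1 − 0.0)/2 = 5.05 ft; q_1 = 0.88 × 1.08 × 5.05 = 4.800 ft³/s
w_2 = (14.1 − 0.0)/2 = 7.05 ft; q_2 = 1.71 × 3.34 × 7.05 = 40.27 ft³/s
w_3 = (22.0 − 10.1)/2 = 5.95 ft; q_3 = 1.87 × 4.87 × 5.95 = 54.19 ft³/s
w_4 = (28.0 − 14.1)/2 = 6.95 ft; q_4 = 2.09 × 4.10 × 6.95 = 59.55 ft³/s
w_5 = (39.4 − 22.0)/2 = 8.7 ft; q_5 = 1.93 × 5.46 × 8.7 = 91.68 ft³/s
w_6 = (44.6 − 28.0)/2 = 8.3 ft; q_6 = 1.34 × 3.22 × 8.3 = 35.81 ft³/s
w_7 = (44.6 − 39.4)/2 = 2.6 ft; q_7 = 0.82 × 1.10 × 2.6 = 2.345 ft³/s
Q = Σ qᵢ = 288.6 ft³/s

289 ft³/s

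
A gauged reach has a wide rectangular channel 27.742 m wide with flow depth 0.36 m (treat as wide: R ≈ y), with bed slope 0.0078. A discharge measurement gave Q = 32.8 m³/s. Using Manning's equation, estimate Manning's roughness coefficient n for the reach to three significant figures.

A = b·y = 27.742 × 0.36 = 9.987 m²
Wide channel: R ≈ y = 0.36 m
n = (1/Q)·A·R^(2/3)·S^(1/2) = (1/32.8) × 9.987 × 0.5061 × 0.08832 = 0.01361

0.0136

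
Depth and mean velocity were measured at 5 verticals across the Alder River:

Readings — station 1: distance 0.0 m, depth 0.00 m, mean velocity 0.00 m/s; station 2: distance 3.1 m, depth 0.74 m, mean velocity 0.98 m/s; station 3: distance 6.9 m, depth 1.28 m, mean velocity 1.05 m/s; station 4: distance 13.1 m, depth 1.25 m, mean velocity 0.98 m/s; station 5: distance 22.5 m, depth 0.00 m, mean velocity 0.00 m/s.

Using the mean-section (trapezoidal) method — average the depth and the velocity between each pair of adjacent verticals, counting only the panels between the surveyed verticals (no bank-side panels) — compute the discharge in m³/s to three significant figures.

Panel 1-2: Δb = 3.1 m, d̄ = (0.00+0.74)/2 = 0.37, v̄ = (0.00+0.98)/2 = 0.49 → q = 3.1×0.37×0.49 = 0.5620 m³/s
Panel 2-3: Δb = 3.8 m, d̄ = (0.74+1.28)/2 = 1.01, v̄ = (0.98+1.05)/2 = 1.015 → q = 3.8×1.01×1.015 = 3.896 m³/s
Panel 3-4: Δb = 6.2 m, d̄ = (1.28+1.25)/2 = 1.265, v̄ = (1.05+0.98)/2 = 1.015 → q = 6.2×1.265×1.015 = 7.961 m³/s
Panel 4-5: Δb = 9.4 m, d̄ = (1.25+0.00)/2 = 0.625, v̄ = (0.98+0.00)/2 = 0.49 → q = 9.4×0.625×0.49 = 2.879 m³/s
Q = Σ q = 15.30 m³/s

15.3 m³/s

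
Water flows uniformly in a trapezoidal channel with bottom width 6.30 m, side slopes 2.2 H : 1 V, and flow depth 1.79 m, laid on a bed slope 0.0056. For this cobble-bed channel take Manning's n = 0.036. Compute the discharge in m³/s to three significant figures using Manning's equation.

43.6 m³/s

A = (b + z·y)·y = (6.30 + 2.2×1.79)×1.79 = 18.33 m²
P = b + 2y√(1+z²) = 6.30 + 2×1.79×√(1+2.2²) = 14.95 m
R = A/P = 18.33/14.95 = 1.226 m
Q = (1/n)·A·R^(2/3)·S^(1/2) = (1/0.036) × 18.33 × 1.226^(2/3) × 0.0056^(1/2) = 43.63 m³/s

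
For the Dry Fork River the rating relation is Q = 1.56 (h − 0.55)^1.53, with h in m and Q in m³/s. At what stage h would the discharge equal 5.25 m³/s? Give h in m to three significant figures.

h − h₀ = (Q/C)^(1/b) = (5.25/1.56)^(1/1.53) = 2.210 m
h = 0.55 + 2.210 = 2.760 m

2.76 m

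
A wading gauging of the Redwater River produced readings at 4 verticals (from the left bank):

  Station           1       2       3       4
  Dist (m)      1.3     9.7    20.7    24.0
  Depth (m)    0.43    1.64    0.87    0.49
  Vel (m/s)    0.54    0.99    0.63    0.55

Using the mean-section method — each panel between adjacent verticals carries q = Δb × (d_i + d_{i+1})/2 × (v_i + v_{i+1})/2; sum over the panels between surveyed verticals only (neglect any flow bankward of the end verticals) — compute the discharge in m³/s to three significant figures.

19.2 m³/s

Panel 1-2: Δb = 8.4 m, d̄ = (0.43+1.64)/2 = 1.035, v̄ = (0.54+0.99)/2 = 0.765 → q = 8.4×1.035×0.765 = 6.651 m³/s
Panel 2-3: Δb = 11 m, d̄ = (1.64+0.87)/2 = 1.255, v̄ = (0.99+0.63)/2 = 0.81 → q = 11×1.255×0.81 = 11.18 m³/s
Panel 3-4: Δb = 3.3 m, d̄ = (0.87+0.49)/2 = 0.68, v̄ = (0.63+0.55)/2 = 0.59 → q = 3.3×0.68×0.59 = 1.324 m³/s
Q = Σ q = 19.16 m³/s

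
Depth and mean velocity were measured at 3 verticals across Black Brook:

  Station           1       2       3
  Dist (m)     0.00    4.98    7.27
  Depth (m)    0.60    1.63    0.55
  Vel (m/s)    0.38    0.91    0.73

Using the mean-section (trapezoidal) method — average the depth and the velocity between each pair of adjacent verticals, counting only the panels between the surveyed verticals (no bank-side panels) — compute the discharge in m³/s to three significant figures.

5.63 m³/s

Panel 1-2: Δb = 4.98 m, d̄ = (0.60+1.63)/2 = 1.115, v̄ = (0.38+0.91)/2 = 0.645 → q = 4.98×1.115×0.645 = 3.581 m³/s
Panel 2-3: Δb = 2.29 m, d̄ = (1.63+0.55)/2 = 1.09, v̄ = (0.91+0.73)/2 = 0.82 → q = 2.29×1.09×0.82 = 2.047 m³/s
Q = Σ q = 5.628 m³/s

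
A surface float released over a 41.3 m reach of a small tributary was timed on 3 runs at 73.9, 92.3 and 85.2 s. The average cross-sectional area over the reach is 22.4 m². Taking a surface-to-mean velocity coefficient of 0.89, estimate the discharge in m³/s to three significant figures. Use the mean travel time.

t̄ = (73.9 + 92.3 + 85.2) / 3 = 83.8 s
v_surface = L / t̄ = 41.3 / 83.8 = 0.4928 m/s
v_mean = 0.89 × 0.4928 = 0.4386 m/s
Q = A × v_mean = 22.4 × 0.4386 = 9.825 m³/s

9.83 m³/s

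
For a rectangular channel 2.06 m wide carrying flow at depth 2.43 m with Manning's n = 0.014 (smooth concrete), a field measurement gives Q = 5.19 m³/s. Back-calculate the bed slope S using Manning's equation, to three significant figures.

0.000324

A = b·y = 2.06 × 2.43 = 5.006 m²
P = b + 2y = 2.06 + 2×2.43 = 6.920 m
R = A/P = 5.006/6.920 = 0.7234 m
S = (Q·n / (1·A·R^(2/3)))² = (5.19×0.014 / (1×5.006×0.8058))² = 0.0003245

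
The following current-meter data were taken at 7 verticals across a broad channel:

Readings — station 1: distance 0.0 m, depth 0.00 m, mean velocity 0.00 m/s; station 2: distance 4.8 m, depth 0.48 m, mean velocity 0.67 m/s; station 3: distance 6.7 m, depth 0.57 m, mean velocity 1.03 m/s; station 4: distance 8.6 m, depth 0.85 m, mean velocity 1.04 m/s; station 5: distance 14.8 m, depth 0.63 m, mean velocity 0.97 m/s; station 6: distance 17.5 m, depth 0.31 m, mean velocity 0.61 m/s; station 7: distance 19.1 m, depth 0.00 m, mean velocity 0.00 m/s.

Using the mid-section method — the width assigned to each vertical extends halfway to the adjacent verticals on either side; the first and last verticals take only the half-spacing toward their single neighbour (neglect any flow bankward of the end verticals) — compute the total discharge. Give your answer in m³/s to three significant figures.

8.90 m³/s

w_2 = (6.7 − 0.0)/2 = 3.35 m; q_2 = 0.67 × 0.48 × 3.35 = 1.077 m³/s
w_3 = (8.6 − 4.8)/2 = 1.9 m; q_3 = 1.03 × 0.57 × 1.9 = 1.115 m³/s
w_4 = (14.8 − 6.7)/2 = 4.05 m; q_4 = 1.04 × 0.85 × 4.05 = 3.580 m³/s
w_5 = (17.5 − 8.6)/2 = 4.45 m; q_5 = 0.97 × 0.63 × 4.45 = 2.719 m³/s
w_6 = (19.1 − 14.8)/2 = 2.15 m; q_6 = 0.61 × 0.31 × 2.15 = 0.4066 m³/s
Stations 1, 7 contribute zero (depth or velocity is 0).
Q = Σ qᵢ = 8.899 m³/s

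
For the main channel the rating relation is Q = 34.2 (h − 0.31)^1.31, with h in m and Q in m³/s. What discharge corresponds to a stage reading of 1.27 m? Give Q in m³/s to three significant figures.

Q = 34.2 × (1.27 − 0.31)^1.31 = 34.2 × 0.96^1.31 = 32.42 m³/s

32.4 m³/s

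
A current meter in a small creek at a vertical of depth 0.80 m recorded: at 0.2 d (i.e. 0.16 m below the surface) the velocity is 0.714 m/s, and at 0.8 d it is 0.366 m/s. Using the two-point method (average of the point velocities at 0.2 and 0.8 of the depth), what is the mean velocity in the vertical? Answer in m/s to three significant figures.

v̄ = (0.714 + 0.366) / 2 = 0.5400 m/s

0.540 m/s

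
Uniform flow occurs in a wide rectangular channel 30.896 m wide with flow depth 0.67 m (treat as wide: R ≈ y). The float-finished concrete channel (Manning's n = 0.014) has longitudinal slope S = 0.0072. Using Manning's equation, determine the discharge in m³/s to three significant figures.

A = b·y = 30.896 × 0.67 = 20.70 m²
Wide channel: R ≈ y = 0.67 m
Q = (1/n)·A·R^(2/3)·S^(1/2) = (1/0.014) × 20.70 × 0.6700^(2/3) × 0.0072^(1/2) = 96.06 m³/s

96.1 m³/s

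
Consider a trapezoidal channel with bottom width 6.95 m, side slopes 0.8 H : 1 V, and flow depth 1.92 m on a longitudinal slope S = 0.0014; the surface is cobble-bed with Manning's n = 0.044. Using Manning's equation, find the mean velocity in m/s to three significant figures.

1.05 m/s

A = (b + z·y)·y = (6.95 + 0.8×1.92)×1.92 = 16.29 m²
P = b + 2y√(1+z²) = 6.95 + 2×1.92×√(1+0.8²) = 11.87 m
R = A/P = 16.29/11.87 = 1.373 m
Q = (1/n)·A·R^(2/3)·S^(1/2) = (1/0.044) × 16.29 × 1.373^(2/3) × 0.0014^(1/2) = 17.11 m³/s
V = Q/A = 17.11/16.29 = 1.050 m/s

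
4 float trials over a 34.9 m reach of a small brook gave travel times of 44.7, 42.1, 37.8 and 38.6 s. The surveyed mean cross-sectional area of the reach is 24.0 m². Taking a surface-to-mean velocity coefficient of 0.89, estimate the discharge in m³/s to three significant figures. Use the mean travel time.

t̄ = (44.7 + 42.1 + 37.8 + 38.6) / 4 = 40.8 s
v_surface = L / t̄ = 34.9 / 40.8 = 0.8554 m/s
v_mean = 0.89 × 0.8554 = 0.7613 m/s
Q = A × v_mean = 24.0 × 0.7613 = 18.27 m³/s

18.3 m³/s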